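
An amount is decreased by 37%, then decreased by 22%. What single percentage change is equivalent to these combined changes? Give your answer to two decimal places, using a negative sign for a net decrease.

The combined multiplier is 0.63 × 0.78 = 0.4914.
That corresponds to a decrease of 50.86%.

-50.86%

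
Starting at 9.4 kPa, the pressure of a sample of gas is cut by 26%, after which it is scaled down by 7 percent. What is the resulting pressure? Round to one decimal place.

6.5 kPa

After the 26% decrease: 9.4 × 0.74 = 6.956.
7% decrease: 6.956 × 0.93 = 6.46908 ≈ 6.5.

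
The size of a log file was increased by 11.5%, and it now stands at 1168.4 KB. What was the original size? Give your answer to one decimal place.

The overall multiplier applied was 1.115.
So the original size was 1168.4 ÷ 1.115 ≈ 1047.9 KB.

1047.9 KB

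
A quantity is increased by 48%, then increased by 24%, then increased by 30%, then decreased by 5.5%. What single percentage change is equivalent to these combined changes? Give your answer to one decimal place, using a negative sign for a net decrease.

125.5%

A 48% increase multiplies by 1.48.
Then a 24% increase: 1.48 × 1.24 = 1.8352.
Then a 30% increase: 1.8352 × 1.3 = 2.38576.
Then a 5.5% decrease: 2.38576 × 0.945 = 2.2545432.
Overall factor 2.2545432, i.e. 125.5%.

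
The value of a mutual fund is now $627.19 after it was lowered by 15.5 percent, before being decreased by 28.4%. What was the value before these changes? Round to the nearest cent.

$1036.64

The overall multiplier applied was 0.845 × 0.716 = 0.60502.
So the original value was $627.19 ÷ 0.60502 ≈ $1036.64.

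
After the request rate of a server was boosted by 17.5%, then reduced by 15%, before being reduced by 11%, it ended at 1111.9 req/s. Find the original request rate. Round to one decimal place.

The overall multiplier applied was 1.175 × 0.85 × 0.89 = 0.8888875.
So the original request rate was 1111.9 ÷ 0.8888875 ≈ 1250.9 req/s.

1250.9 req/s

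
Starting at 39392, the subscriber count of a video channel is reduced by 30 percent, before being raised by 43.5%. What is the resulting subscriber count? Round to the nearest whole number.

Each change multiplies by a factor: 0.7 × 1.435 = 1.0045.
39392 × 1.0045 = 39569.264 ≈ 39569.

39569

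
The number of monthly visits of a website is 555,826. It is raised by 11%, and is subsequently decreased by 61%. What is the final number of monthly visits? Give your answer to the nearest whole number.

240,617

11% increase: 555,826 × 1.11 = 616966.86.
Apply the 61% decrease: 616966.86 × 0.39 = 240617.0754 ≈ 240,617.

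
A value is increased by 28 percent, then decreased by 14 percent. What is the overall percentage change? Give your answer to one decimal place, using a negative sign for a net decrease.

The combined multiplier is 1.28 × 0.86 = 1.1008.
That corresponds to an increase of 10.1%.

10.1%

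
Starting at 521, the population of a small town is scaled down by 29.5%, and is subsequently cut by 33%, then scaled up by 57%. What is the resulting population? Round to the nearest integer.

386

Each change multiplies by a factor: 0.705 × 0.67 × 1.57 = 0.7415895.
521 × 0.7415895 = 386.3681295 ≈ 386.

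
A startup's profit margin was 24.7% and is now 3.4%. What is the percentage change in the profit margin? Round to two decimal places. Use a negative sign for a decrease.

-86.23%

The change is 3.4 − 24.7 = -21.3 percentage points.
Relative to the original 24.7%, that is -21.3 ÷ 24.7 ≈ -86.23%.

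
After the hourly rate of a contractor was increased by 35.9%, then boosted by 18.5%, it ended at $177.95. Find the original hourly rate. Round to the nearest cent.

Undoing the 18.5% increase: $177.95 ÷ 1.185 ≈ $150.168776.
Undoing the 35.9% increase: $150.168776 ÷ 1.359 ≈ $110.50.

$110.50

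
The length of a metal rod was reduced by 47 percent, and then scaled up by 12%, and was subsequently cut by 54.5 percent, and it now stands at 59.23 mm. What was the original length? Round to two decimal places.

The overall multiplier applied was 0.53 × 1.12 × 0.455 = 0.270088.
So the original length was 59.23 ÷ 0.270088 ≈ 219.30 mm.

219.30 mm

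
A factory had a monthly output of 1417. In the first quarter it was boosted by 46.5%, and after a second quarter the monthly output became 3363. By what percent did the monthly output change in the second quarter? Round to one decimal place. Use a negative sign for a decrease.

62.0%

After the first quarter: 1417 × 1.465 = 2075.905.
Second-quarter multiplier: 3363 ÷ 2075.905 ≈ 1.62002.
That is a change of 62.0%.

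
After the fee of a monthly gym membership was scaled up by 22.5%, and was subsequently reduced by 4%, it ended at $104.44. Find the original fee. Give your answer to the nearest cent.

Undoing the 4% decrease: $104.44 ÷ 0.96 ≈ $108.791667.
Undoing the 22.5% increase: $108.791667 ÷ 1.225 ≈ $88.81.

$88.81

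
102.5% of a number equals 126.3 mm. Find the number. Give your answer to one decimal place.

126.3 mm ÷ 1.025 ≈ 123.2 mm.

123.2 mm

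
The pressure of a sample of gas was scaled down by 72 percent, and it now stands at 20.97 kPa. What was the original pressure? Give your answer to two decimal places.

74.89 kPa

The overall multiplier applied was 0.28.
So the original pressure was 20.97 ÷ 0.28 ≈ 74.89 kPa.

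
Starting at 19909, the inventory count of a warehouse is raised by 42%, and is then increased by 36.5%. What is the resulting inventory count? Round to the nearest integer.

38590

42% increase: 19909 × 1.42 = 28270.78.
36.5% increase: 28270.78 × 1.365 = 38589.6147 ≈ 38590.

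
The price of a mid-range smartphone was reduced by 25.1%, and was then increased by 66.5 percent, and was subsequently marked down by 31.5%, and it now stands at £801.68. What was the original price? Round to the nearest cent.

Undoing the 31.5% decrease: £801.68 ÷ 0.685 ≈ £1170.335766.
Undoing the 66.5% increase: £1170.335766 ÷ 1.665 ≈ £702.904364.
Undoing the 25.1% decrease: £702.904364 ÷ 0.749 ≈ £938.46.

£938.46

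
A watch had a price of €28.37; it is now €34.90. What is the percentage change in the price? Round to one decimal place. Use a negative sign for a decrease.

Change: €34.90 − €28.37 = €6.53.
Relative to the original: €6.53 ÷ €28.37 ≈ 23.0%.

23.0%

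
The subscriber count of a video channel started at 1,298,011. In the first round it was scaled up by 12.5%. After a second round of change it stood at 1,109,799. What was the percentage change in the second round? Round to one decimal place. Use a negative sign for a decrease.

After the first round: 1,298,011 × 1.125 = 1460262.375.
Second-round multiplier: 1,109,799 ÷ 1460262.375 ≈ 0.76.
That is a change of -24.0%.

-24.0%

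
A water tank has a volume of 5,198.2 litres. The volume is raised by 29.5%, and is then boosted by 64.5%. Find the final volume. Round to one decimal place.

Apply the 29.5% increase: 5,198.2 × 1.295 = 6731.669.
64.5% increase: 6731.669 × 1.645 = 11073.595505 ≈ 11,073.6.

11,073.6 litres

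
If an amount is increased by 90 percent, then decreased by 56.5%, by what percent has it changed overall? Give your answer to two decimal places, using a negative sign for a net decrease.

A 90% increase multiplies by 1.9.
Then a 56.5% decrease: 1.9 × 0.435 = 0.8265.
Overall factor 0.8265, i.e. -17.35%.

-17.35%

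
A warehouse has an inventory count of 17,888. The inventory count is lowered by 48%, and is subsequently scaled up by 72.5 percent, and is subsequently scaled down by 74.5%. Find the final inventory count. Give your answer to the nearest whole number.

Each change multiplies by a factor: 0.52 × 1.725 × 0.255 = 0.228735.
17,888 × 0.228735 = 4091.61168 ≈ 4,092.

4,092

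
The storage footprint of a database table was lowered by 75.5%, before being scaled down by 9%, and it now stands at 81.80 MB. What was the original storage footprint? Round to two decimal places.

366.90 MB

Undoing the 9% decrease: 81.80 ÷ 0.91 ≈ 89.89011.
Undoing the 75.5% decrease: 89.89011 ÷ 0.245 ≈ 366.90 MB.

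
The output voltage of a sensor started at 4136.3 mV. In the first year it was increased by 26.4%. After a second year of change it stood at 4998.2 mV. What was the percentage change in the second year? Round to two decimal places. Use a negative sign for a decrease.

-4.40%

After the first year: 4136.3 × 1.264 = 5228.2832.
Second-year multiplier: 4998.2 ÷ 5228.2832 ≈ 0.955993.
That is a change of -4.40%.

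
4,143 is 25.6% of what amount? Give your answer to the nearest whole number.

16,184

4,143 ÷ 0.256 ≈ 16,184.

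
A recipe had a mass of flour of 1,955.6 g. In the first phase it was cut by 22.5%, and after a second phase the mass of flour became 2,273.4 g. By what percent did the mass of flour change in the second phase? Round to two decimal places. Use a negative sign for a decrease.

After the first phase: 1,955.6 × 0.775 = 1515.59.
Second-phase multiplier: 2,273.4 ÷ 1515.59 ≈ 1.50001.
That is a change of 50.00%.

50.00%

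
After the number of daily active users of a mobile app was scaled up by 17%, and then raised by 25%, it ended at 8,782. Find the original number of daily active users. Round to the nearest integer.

Undoing the 25% increase: 8,782 ÷ 1.25 = 7025.6.
Undoing the 17% increase: 7025.6 ÷ 1.17 ≈ 6,005.

6,005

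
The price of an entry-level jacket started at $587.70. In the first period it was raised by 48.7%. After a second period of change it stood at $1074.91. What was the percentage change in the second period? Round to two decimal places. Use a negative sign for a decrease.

After the first period: $587.70 × 1.487 = $873.9099.
Second-period multiplier: $1074.91 ÷ $873.9099 ≈ 1.230001.
That is a change of 23.00%.

23.00%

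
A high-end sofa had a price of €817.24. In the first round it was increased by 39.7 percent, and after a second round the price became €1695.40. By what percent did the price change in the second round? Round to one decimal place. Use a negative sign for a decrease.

48.5%

After the first round: €817.24 × 1.397 = €1141.68428.
Second-round multiplier: €1695.40 ÷ €1141.68428 ≈ 1.485.
That is a change of 48.5%.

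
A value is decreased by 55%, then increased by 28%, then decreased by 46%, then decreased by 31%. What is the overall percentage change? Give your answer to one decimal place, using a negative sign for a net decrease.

The combined multiplier is 0.45 × 1.28 × 0.54 × 0.69 = 0.2146176.
That corresponds to a decrease of 78.5%.

-78.5%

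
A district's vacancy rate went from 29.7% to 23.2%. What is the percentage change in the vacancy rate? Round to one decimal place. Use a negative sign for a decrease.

The change is 23.2 − 29.7 = -6.5 percentage points.
Relative to the original 29.7%, that is -6.5 ÷ 29.7 ≈ -21.9%.

-21.9%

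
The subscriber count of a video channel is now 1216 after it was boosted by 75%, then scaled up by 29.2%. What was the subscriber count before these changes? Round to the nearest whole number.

538

Undoing the 29.2% increase: 1216 ÷ 1.292 ≈ 941.176471.
Undoing the 75% increase: 941.176471 ÷ 1.75 ≈ 538.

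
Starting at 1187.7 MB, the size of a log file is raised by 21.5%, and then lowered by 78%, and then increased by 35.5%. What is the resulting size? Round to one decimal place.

Apply the 21.5% increase: 1187.7 × 1.215 = 1443.0555.
After the 78% decrease: 1443.0555 × 0.22 = 317.47221.
After the 35.5% increase: 317.47221 × 1.355 = 430.17484455 ≈ 430.2.

430.2 MB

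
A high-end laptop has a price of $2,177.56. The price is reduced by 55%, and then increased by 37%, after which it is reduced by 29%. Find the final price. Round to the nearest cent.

$953.15

Each change multiplies by a factor: 0.45 × 1.37 × 0.71 = 0.437715.
$2,177.56 × 0.437715 = $953.1506754 ≈ $953.15.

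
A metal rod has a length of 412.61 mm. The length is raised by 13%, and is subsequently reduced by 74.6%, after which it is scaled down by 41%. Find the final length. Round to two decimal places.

69.87 mm

Each change multiplies by a factor: 1.13 × 0.254 × 0.59 = 0.1693418.
412.61 × 0.1693418 = 69.872120098 ≈ 69.87.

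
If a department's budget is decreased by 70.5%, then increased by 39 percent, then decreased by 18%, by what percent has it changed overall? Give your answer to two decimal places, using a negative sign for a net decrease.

A 70.5% decrease multiplies by 0.295.
Then a 39% increase: 0.295 × 1.39 = 0.41005.
Then an 18% decrease: 0.41005 × 0.82 = 0.336241.
Overall factor 0.336241, i.e. -66.38%.

-66.38%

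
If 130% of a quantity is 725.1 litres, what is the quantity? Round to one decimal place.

557.8 litres

725.1 litres ÷ 1.3 ≈ 557.8 litres.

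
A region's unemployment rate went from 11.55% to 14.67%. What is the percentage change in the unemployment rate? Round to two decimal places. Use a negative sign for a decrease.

27.01%

The change is 14.67 − 11.55 = 3.12 percentage points.
Relative to the original 11.55%, that is 3.12 ÷ 11.55 ≈ 27.01%.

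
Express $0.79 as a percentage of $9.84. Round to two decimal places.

$0.79 ÷ $9.84 ≈ 8.03%.

8.03%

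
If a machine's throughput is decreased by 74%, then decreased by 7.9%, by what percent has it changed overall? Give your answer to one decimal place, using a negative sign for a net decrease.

A 74% decrease multiplies by 0.26.
Then a 7.9% decrease: 0.26 × 0.921 = 0.23946.
Overall factor 0.23946, i.e. -76.1%.

-76.1%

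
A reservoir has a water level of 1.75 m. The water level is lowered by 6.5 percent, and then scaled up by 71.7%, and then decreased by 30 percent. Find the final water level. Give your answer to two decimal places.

6.5% decrease: 1.75 × 0.935 = 1.63625.
Apply the 71.7% increase: 1.63625 × 1.717 = 2.80944125.
After the 30% decrease: 2.80944125 × 0.7 = 1.966608875 ≈ 1.97.

1.97 m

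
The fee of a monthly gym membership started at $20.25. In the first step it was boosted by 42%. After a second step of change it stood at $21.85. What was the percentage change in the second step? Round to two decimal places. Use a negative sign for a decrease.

-24.01%

After the first step: $20.25 × 1.42 = $28.755.
Second-step multiplier: $21.85 ÷ $28.755 ≈ 0.759868.
That is a change of -24.01%.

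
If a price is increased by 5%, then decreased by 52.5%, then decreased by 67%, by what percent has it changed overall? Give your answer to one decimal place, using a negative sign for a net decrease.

-83.5%

A 5% increase multiplies by 1.05.
Then a 52.5% decrease: 1.05 × 0.475 = 0.49875.
Then a 67% decrease: 0.49875 × 0.33 = 0.1645875.
Overall factor 0.1645875, i.e. -83.5%.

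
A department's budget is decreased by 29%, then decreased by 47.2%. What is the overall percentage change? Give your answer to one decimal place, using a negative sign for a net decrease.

A 29% decrease multiplies by 0.71.
Then a 47.2% decrease: 0.71 × 0.528 = 0.37488.
Overall factor 0.37488, i.e. -62.5%.

-62.5%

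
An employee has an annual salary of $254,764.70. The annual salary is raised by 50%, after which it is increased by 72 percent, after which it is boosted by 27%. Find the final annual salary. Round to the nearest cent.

$834,762.02

50% increase: $254,764.70 × 1.5 = $382147.05.
After the 72% increase: $382147.05 × 1.72 = $657292.926.
After the 27% increase: $657292.926 × 1.27 = $834762.01602 ≈ $834,762.02.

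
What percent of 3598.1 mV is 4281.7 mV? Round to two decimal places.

4281.7 mV ÷ 3598.1 mV ≈ 119.00%.

119.00%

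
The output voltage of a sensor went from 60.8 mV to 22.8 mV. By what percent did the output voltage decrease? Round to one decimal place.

62.5%

Change: 22.8 − 60.8 = -38.0.
Relative to the original: -38.0 ÷ 60.8 = -62.5%.
So the output voltage decreased by 62.5%.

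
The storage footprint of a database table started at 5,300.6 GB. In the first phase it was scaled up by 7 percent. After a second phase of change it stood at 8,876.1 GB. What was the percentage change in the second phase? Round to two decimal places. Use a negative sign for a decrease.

After the first phase: 5,300.6 × 1.07 = 5671.642.
Second-phase multiplier: 8,876.1 ÷ 5671.642 ≈ 1.564997.
That is a change of 56.50%.

56.50%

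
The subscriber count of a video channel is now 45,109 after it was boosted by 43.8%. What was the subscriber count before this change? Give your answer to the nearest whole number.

The overall multiplier applied was 1.438.
So the original subscriber count was 45,109 ÷ 1.438 ≈ 31,369.

31,369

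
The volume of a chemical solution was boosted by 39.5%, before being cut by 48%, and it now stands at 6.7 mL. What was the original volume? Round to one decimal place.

9.2 mL

Undoing the 48% decrease: 6.7 ÷ 0.52 ≈ 12.884615.
Undoing the 39.5% increase: 12.884615 ÷ 1.395 ≈ 9.2 mL.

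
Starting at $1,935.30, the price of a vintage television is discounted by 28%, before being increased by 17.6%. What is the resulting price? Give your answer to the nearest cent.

$1,638.66

Each change multiplies by a factor: 0.72 × 1.176 = 0.84672.
$1,935.30 × 0.84672 = $1638.657216 ≈ $1,638.66.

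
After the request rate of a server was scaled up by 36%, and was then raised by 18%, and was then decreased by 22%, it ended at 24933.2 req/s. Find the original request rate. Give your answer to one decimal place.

The overall multiplier applied was 1.36 × 1.18 × 0.78 = 1.251744.
So the original request rate was 24933.2 ÷ 1.251744 ≈ 19918.8 req/s.

19918.8 req/s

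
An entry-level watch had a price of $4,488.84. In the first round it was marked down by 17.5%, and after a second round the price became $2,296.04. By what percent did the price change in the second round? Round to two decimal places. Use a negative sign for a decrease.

After the first round: $4,488.84 × 0.825 = $3703.293.
Second-round multiplier: $2,296.04 ÷ $3703.293 ≈ 0.62.
That is a change of -38.00%.

-38.00%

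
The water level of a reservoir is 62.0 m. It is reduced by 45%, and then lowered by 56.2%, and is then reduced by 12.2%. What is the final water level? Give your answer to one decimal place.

13.1 m

Apply the 45% decrease: 62.0 × 0.55 = 34.1.
After the 56.2% decrease: 34.1 × 0.438 = 14.9358.
12.2% decrease: 14.9358 × 0.878 = 13.1136324 ≈ 13.1.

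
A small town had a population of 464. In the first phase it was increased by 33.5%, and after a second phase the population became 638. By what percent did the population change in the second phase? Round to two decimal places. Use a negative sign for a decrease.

3.00%

After the first phase: 464 × 1.335 = 619.44.
Second-phase multiplier: 638 ÷ 619.44 ≈ 1.029963.
That is a change of 3.00%.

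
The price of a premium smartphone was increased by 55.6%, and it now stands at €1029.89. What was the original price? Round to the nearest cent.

The overall multiplier applied was 1.556.
So the original price was €1029.89 ÷ 1.556 ≈ €661.88.

€661.88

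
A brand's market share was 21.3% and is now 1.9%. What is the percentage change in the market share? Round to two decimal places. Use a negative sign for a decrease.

The change is 1.9 − 21.3 = -19.4 percentage points.
Relative to the original 21.3%, that is -19.4 ÷ 21.3 ≈ -91.08%.

-91.08%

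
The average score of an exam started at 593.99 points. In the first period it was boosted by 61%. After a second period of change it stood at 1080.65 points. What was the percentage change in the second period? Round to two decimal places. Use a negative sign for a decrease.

13.00%

After the first period: 593.99 × 1.61 = 956.3239.
Second-period multiplier: 1080.65 ÷ 956.3239 ≈ 1.130004.
That is a change of 13.00%.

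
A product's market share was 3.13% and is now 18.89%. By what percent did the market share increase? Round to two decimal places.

503.51%

The change is 18.89 − 3.13 = 15.76 percentage points.
Relative to the original 3.13%, that is 15.76 ÷ 3.13 ≈ 503.51%.
So the market share rose by 503.51%.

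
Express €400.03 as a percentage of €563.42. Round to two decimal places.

€400.03 ÷ €563.42 ≈ 71.00%.

71.00%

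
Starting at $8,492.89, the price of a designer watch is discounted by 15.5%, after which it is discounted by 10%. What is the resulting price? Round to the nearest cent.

$6,458.84

Apply the 15.5% decrease: $8,492.89 × 0.845 = $7176.49205.
Apply the 10% decrease: $7176.49205 × 0.9 = $6458.842845 ≈ $6,458.84.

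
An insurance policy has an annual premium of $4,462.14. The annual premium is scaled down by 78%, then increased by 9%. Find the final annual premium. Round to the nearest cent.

Each change multiplies by a factor: 0.22 × 1.09 = 0.2398.
$4,462.14 × 0.2398 = $1070.021172 ≈ $1,070.02.

$1,070.02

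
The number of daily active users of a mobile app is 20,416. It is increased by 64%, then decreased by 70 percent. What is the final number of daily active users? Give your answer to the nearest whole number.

10,045

Each change multiplies by a factor: 1.64 × 0.3 = 0.492.
20,416 × 0.492 = 10044.672 ≈ 10,045.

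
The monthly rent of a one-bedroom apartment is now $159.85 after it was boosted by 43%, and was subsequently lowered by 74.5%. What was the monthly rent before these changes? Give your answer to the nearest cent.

Undoing the 74.5% decrease: $159.85 ÷ 0.255 ≈ $626.862745.
Undoing the 43% increase: $626.862745 ÷ 1.43 ≈ $438.37.

$438.37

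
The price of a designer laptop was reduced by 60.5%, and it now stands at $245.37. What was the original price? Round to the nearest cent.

$621.19

The overall multiplier applied was 0.395.
So the original price was $245.37 ÷ 0.395 ≈ $621.19.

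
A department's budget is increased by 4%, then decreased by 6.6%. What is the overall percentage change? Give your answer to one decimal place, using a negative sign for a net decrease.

A 4% increase multiplies by 1.04.
Then a 6.6% decrease: 1.04 × 0.934 = 0.97136.
Overall factor 0.97136, i.e. -2.9%.

-2.9%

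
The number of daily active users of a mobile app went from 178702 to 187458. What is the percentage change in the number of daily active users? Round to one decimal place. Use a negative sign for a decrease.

Change: 187458 − 178702 = 8756.
Relative to the original: 8756 ÷ 178702 ≈ 4.9%.

4.9%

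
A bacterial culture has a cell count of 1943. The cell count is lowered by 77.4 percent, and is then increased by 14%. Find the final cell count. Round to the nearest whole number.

501

After the 77.4% decrease: 1943 × 0.226 = 439.118.
After the 14% increase: 439.118 × 1.14 = 500.59452 ≈ 501.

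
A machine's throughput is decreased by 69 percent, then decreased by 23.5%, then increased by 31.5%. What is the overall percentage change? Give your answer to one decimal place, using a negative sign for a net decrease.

The combined multiplier is 0.31 × 0.765 × 1.315 = 0.31185225.
That corresponds to a decrease of 68.8%.

-68.8%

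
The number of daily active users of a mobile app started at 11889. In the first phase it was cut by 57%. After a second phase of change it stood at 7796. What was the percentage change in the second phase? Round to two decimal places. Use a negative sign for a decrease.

52.50%

After the first phase: 11889 × 0.43 = 5112.27.
Second-phase multiplier: 7796 ÷ 5112.27 ≈ 1.524959.
That is a change of 52.50%.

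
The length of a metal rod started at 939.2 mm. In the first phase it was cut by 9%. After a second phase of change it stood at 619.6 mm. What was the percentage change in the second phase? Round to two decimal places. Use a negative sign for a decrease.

After the first phase: 939.2 × 0.91 = 854.672.
Second-phase multiplier: 619.6 ÷ 854.672 ≈ 0.724956.
That is a change of -27.50%.

-27.50%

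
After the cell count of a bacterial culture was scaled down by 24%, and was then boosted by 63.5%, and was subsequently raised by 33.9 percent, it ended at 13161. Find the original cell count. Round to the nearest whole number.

7910

The overall multiplier applied was 0.76 × 1.635 × 1.339 = 1.6638414.
So the original cell count was 13161 ÷ 1.6638414 ≈ 7910.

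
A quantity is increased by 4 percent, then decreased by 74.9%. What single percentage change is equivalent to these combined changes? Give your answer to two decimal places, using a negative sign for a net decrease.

-73.90%

A 4% increase multiplies by 1.04.
Then a 74.9% decrease: 1.04 × 0.251 = 0.26104.
Overall factor 0.26104, i.e. -73.90%.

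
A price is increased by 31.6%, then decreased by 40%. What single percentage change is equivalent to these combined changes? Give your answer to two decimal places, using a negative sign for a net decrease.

A 31.6% increase multiplies by 1.316.
Then a 40% decrease: 1.316 × 0.6 = 0.7896.
Overall factor 0.7896, i.e. -21.04%.

-21.04%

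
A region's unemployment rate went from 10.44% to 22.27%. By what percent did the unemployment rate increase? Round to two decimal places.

The change is 22.27 − 10.44 = 11.83 percentage points.
Relative to the original 10.44%, that is 11.83 ÷ 10.44 ≈ 113.31%.
So the unemployment rate rose by 113.31%.

113.31%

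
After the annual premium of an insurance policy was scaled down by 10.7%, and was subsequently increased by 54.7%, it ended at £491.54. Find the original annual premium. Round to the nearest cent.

£355.81

Undoing the 54.7% increase: £491.54 ÷ 1.547 ≈ £317.737557.
Undoing the 10.7% decrease: £317.737557 ÷ 0.893 ≈ £355.81.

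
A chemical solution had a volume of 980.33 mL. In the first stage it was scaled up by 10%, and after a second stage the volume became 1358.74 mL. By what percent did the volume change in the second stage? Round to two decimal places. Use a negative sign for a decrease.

26.00%

After the first stage: 980.33 × 1.1 = 1078.363.
Second-stage multiplier: 1358.74 ÷ 1078.363 ≈ 1.260002.
That is a change of 26.00%.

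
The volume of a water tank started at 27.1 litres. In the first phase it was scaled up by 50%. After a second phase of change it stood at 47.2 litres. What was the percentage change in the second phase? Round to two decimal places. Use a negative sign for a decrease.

16.11%

After the first phase: 27.1 × 1.5 = 40.65.
Second-phase multiplier: 47.2 ÷ 40.65 ≈ 1.161132.
That is a change of 16.11%.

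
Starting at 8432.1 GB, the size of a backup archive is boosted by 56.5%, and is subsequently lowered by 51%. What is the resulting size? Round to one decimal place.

Apply the 56.5% increase: 8432.1 × 1.565 = 13196.2365.
51% decrease: 13196.2365 × 0.49 = 6466.155885 ≈ 6466.2.

6466.2 GB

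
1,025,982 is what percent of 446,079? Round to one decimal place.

1,025,982 ÷ 446,079 ≈ 230.0%.

230.0%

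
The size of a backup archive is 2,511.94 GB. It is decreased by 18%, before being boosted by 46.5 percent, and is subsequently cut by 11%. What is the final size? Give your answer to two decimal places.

2,685.66 GB

Each change multiplies by a factor: 0.82 × 1.465 × 0.89 = 1.069157.
2,511.94 × 1.069157 = 2685.65823458 ≈ 2,685.66.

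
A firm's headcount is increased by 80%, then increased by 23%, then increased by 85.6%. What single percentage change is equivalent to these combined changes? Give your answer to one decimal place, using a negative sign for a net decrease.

310.9%

An 80% increase multiplies by 1.8.
Then a 23% increase: 1.8 × 1.23 = 2.214.
Then an 85.6% increase: 2.214 × 1.856 = 4.109184.
Overall factor 4.109184, i.e. 310.9%.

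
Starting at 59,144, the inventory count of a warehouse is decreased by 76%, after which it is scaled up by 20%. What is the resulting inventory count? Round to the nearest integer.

17,033

Each change multiplies by a factor: 0.24 × 1.2 = 0.288.
59,144 × 0.288 = 17033.472 ≈ 17,033.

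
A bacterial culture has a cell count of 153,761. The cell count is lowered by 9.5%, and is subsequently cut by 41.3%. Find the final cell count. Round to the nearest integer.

After the 9.5% decrease: 153,761 × 0.905 = 139153.705.
After the 41.3% decrease: 139153.705 × 0.587 = 81683.224835 ≈ 81,683.

81,683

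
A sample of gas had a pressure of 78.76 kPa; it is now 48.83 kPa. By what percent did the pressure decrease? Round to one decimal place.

38.0%

Change: 48.83 − 78.76 = -29.93.
Relative to the original: -29.93 ÷ 78.76 ≈ -38.0%.
So the pressure decreased by 38.0%.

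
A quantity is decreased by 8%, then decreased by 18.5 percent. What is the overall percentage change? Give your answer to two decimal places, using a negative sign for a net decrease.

-25.02%

The combined multiplier is 0.92 × 0.815 = 0.7498.
That corresponds to a decrease of 25.02%.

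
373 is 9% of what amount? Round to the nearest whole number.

373 ÷ 0.09 ≈ 4144.

4144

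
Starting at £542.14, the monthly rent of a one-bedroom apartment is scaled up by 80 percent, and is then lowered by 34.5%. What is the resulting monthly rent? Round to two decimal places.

After the 80% increase: £542.14 × 1.8 = £975.852.
Apply the 34.5% decrease: £975.852 × 0.655 = £639.18306 ≈ £639.18.

£639.18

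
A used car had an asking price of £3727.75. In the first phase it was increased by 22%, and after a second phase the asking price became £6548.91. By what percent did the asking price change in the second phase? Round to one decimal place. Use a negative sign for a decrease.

44.0%

After the first phase: £3727.75 × 1.22 = £4547.855.
Second-phase multiplier: £6548.91 ÷ £4547.855 ≈ 1.44.
That is a change of 44.0%.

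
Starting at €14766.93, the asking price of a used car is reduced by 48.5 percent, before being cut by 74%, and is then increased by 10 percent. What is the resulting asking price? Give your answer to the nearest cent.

€2175.02

Each change multiplies by a factor: 0.515 × 0.26 × 1.1 = 0.14729.
€14766.93 × 0.14729 = €2175.0211197 ≈ €2175.02.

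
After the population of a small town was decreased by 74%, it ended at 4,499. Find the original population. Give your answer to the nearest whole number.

17,304

The overall multiplier applied was 0.26.
So the original population was 4,499 ÷ 0.26 ≈ 17,304.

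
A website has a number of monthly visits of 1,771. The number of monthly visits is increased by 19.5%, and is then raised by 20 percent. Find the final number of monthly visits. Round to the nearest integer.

Apply the 19.5% increase: 1,771 × 1.195 = 2116.345.
Apply the 20% increase: 2116.345 × 1.2 = 2539.614 ≈ 2,540.

2,540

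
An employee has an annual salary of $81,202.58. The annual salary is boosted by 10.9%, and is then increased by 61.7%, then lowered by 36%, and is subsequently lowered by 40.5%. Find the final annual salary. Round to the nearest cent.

After the 10.9% increase: $81,202.58 × 1.109 = $90053.66122.
61.7% increase: $90053.66122 × 1.617 = $145616.77019274.
36% decrease: $145616.77019274 × 0.64 = $93194.7329233536.
40.5% decrease: $93194.7329233536 × 0.595 = $55450.866089395392 ≈ $55,450.87.

$55,450.87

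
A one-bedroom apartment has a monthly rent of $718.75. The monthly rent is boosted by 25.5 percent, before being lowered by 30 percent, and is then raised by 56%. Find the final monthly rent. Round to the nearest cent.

$985.02

Apply the 25.5% increase: $718.75 × 1.255 = $902.03125.
Apply the 30% decrease: $902.03125 × 0.7 = $631.421875.
Apply the 56% increase: $631.421875 × 1.56 = $985.018125 ≈ $985.02.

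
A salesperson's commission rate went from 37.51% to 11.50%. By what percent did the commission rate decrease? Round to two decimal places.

69.34%

The change is 11.50 − 37.51 = -26.01 percentage points.
Relative to the original 37.51%, that is -26.01 ÷ 37.51 ≈ -69.34%.
So the commission rate fell by 69.34%.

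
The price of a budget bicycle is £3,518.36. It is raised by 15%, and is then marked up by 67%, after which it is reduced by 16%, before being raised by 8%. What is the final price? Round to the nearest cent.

Each change multiplies by a factor: 1.15 × 1.67 × 0.84 × 1.08 = 1.7422776.
£3,518.36 × 1.7422776 = £6129.959816736 ≈ £6,129.96.

£6,129.96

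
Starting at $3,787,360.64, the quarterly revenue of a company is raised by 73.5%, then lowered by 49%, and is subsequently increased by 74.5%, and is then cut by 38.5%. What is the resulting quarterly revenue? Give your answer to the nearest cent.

Each change multiplies by a factor: 1.735 × 0.51 × 1.745 × 0.615 = 0.94959889875.
$3,787,360.64 × 0.94959889875 = $3596473.4929130952 ≈ $3,596,473.49.

$3,596,473.49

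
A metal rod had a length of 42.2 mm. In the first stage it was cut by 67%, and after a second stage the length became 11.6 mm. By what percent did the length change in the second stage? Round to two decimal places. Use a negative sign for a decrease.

After the first stage: 42.2 × 0.33 = 13.926.
Second-stage multiplier: 11.6 ÷ 13.926 ≈ 0.832974.
That is a change of -16.70%.

-16.70%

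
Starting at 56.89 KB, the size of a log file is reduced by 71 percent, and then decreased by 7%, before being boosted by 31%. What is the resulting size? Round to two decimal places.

Apply the 71% decrease: 56.89 × 0.29 = 16.4981.
7% decrease: 16.4981 × 0.93 = 15.343233.
After the 31% increase: 15.343233 × 1.31 = 20.09963523 ≈ 20.10.

20.10 KB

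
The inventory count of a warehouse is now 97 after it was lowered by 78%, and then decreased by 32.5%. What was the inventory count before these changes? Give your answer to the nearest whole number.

Undoing the 32.5% decrease: 97 ÷ 0.675 ≈ 143.703704.
Undoing the 78% decrease: 143.703704 ÷ 0.22 ≈ 653.

653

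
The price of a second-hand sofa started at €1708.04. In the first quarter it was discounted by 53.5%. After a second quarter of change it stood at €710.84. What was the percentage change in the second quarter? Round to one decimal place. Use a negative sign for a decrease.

After the first quarter: €1708.04 × 0.465 = €794.2386.
Second-quarter multiplier: €710.84 ÷ €794.2386 ≈ 0.895.
That is a change of -10.5%.

-10.5%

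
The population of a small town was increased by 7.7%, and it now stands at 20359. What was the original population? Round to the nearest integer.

The overall multiplier applied was 1.077.
So the original population was 20359 ÷ 1.077 ≈ 18903.

18903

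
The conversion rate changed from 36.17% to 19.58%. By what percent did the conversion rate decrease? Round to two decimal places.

45.87%

The change is 19.58 − 36.17 = -16.59 percentage points.
Relative to the original 36.17%, that is -16.59 ÷ 36.17 ≈ -45.87%.
So the conversion rate fell by 45.87%.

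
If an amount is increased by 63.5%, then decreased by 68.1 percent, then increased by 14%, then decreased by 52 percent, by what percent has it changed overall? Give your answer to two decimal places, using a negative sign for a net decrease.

A 63.5% increase multiplies by 1.635.
Then a 68.1% decrease: 1.635 × 0.319 = 0.521565.
Then a 14% increase: 0.521565 × 1.14 = 0.5945841.
Then a 52% decrease: 0.5945841 × 0.48 = 0.285400368.
Overall factor 0.285400368, i.e. -71.46%.

-71.46%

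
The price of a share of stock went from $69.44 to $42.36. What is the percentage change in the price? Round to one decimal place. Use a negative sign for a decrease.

Change: $42.36 − $69.44 = -$27.08.
Relative to the original: -$27.08 ÷ $69.44 ≈ -39.0%.

-39.0%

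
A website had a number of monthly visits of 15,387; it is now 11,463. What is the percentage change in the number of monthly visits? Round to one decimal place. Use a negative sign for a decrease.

-25.5%

Change: 11,463 − 15,387 = -3,924.
Relative to the original: -3,924 ÷ 15,387 ≈ -25.5%.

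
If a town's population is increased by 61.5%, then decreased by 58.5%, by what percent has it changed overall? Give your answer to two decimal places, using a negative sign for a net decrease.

-32.98%

The combined multiplier is 1.615 × 0.415 = 0.670225.
That corresponds to a decrease of 32.98%.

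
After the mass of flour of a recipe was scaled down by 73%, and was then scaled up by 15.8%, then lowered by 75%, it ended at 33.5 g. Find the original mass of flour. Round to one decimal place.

The overall multiplier applied was 0.27 × 1.158 × 0.25 = 0.078165.
So the original mass of flour was 33.5 ÷ 0.078165 ≈ 428.6 g.

428.6 g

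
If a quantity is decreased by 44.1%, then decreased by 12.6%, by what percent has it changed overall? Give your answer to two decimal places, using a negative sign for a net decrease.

-51.14%

The combined multiplier is 0.559 × 0.874 = 0.488566.
That corresponds to a decrease of 51.14%.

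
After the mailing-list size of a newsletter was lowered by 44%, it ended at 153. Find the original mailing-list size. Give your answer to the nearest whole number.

The overall multiplier applied was 0.56.
So the original mailing-list size was 153 ÷ 0.56 ≈ 273.

273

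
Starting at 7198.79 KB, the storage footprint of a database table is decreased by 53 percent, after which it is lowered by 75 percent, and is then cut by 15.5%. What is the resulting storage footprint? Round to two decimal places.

714.75 KB

After the 53% decrease: 7198.79 × 0.47 = 3383.4313.
After the 75% decrease: 3383.4313 × 0.25 = 845.857825.
15.5% decrease: 845.857825 × 0.845 = 714.749862125 ≈ 714.75.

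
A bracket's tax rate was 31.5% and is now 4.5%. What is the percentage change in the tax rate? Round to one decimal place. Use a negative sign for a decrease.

-85.7%

The change is 4.5 − 31.5 = -27.0 percentage points.
Relative to the original 31.5%, that is -27.0 ÷ 31.5 ≈ -85.7%.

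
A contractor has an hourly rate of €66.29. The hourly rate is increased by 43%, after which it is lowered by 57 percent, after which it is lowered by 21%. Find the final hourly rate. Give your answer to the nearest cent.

€32.20

Each change multiplies by a factor: 1.43 × 0.43 × 0.79 = 0.485771.
€66.29 × 0.485771 = €32.20175959 ≈ €32.20.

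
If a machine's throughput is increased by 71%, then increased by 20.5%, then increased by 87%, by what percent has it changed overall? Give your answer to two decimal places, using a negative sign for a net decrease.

A 71% increase multiplies by 1.71.
Then a 20.5% increase: 1.71 × 1.205 = 2.06055.
Then an 87% increase: 2.06055 × 1.87 = 3.8532285.
Overall factor 3.8532285, i.e. 285.32%.

285.32%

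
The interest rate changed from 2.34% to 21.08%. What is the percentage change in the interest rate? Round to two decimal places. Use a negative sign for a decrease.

800.85%

The change is 21.08 − 2.34 = 18.74 percentage points.
Relative to the original 2.34%, that is 18.74 ÷ 2.34 ≈ 800.85%.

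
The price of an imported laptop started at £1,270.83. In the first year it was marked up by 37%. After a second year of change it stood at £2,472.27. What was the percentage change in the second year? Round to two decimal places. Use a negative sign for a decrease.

After the first year: £1,270.83 × 1.37 = £1741.0371.
Second-year multiplier: £2,472.27 ÷ £1741.0371 ≈ 1.419998.
That is a change of 42.00%.

42.00%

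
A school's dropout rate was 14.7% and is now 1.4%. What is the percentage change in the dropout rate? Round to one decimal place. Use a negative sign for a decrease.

The change is 1.4 − 14.7 = -13.3 percentage points.
Relative to the original 14.7%, that is -13.3 ÷ 14.7 ≈ -90.5%.

-90.5%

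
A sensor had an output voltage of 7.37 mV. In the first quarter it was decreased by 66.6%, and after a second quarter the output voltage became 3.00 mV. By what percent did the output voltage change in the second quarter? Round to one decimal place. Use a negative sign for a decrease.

After the first quarter: 7.37 × 0.334 = 2.46158.
Second-quarter multiplier: 3.00 ÷ 2.46158 ≈ 1.21873.
That is a change of 21.9%.

21.9%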